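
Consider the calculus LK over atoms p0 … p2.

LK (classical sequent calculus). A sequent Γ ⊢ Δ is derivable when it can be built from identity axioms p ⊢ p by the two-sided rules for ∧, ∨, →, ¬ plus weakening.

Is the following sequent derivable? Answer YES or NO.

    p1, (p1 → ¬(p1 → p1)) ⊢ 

Derivation (root first):
[→L] p1, (p1 → ¬(p1 → p1)) ⊢ 
  [WL] p1, p1, p1 ⊢ p1
    [WL] p1, p1 ⊢ p1
      [Ax] p1 ⊢ p1
  [¬L] p1, ¬(p1 → p1) ⊢ 
    [→R] p1 ⊢ (p1 → p1)
      [WL] p1, p1 ⊢ p1
        [Ax] p1 ⊢ p1

Result: YES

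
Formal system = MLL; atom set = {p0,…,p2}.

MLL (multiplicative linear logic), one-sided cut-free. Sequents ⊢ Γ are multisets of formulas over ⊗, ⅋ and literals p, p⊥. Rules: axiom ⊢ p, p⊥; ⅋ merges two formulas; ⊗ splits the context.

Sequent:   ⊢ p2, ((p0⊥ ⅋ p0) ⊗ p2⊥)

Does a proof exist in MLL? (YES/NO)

Derivation (root first):
[⊗]  ⊢ p2, ((p0⊥ ⅋ p0) ⊗ p2⊥)
  [⅋]  ⊢ (p0⊥ ⅋ p0)
    [Ax]  ⊢ p0, p0⊥
  [Ax]  ⊢ p2, p2⊥

Result: YES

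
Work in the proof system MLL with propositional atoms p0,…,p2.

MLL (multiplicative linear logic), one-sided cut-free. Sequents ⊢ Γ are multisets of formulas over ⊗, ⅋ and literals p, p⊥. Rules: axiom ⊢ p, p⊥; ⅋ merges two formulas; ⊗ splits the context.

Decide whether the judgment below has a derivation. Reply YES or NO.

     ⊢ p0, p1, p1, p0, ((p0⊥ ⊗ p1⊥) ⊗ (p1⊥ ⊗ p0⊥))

Derivation trace:
[⊗]  ⊢ p0, p1, p1, p0, ((p0⊥ ⊗ p1⊥) ⊗ (p1⊥ ⊗ p0⊥))
  [⊗]  ⊢ p0, p1, (p0⊥ ⊗ p1⊥)
    [Ax]  ⊢ p0, p0⊥
    [Ax]  ⊢ p1, p1⊥
  [⊗]  ⊢ p1, p0, (p1⊥ ⊗ p0⊥)
    [Ax]  ⊢ p1, p1⊥
    [Ax]  ⊢ p0, p0⊥

Result: YES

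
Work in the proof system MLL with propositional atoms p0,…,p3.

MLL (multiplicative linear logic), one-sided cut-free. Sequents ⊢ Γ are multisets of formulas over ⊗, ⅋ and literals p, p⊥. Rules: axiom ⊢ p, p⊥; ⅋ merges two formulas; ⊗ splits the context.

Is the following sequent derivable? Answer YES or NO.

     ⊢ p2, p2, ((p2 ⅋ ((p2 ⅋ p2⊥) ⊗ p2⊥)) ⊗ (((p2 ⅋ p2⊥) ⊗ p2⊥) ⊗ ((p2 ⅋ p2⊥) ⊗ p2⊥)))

Derivation (root first):
[⊗]  ⊢ p2, p2, ((p2 ⅋ ((p2 ⅋ p2⊥) ⊗ p2⊥)) ⊗ (((p2 ⅋ p2⊥) ⊗ p2⊥) ⊗ ((p2 ⅋ p2⊥) ⊗ p2⊥)))
  [⅋]  ⊢ (p2 ⅋ ((p2 ⅋ p2⊥) ⊗ p2⊥))
    [⊗]  ⊢ p2, ((p2 ⅋ p2⊥) ⊗ p2⊥)
      [⅋]  ⊢ (p2 ⅋ p2⊥)
        [Ax]  ⊢ p2, p2⊥
      [Ax]  ⊢ p2, p2⊥
  [⊗]  ⊢ p2, p2, (((p2 ⅋ p2⊥) ⊗ p2⊥) ⊗ ((p2 ⅋ p2⊥) ⊗ p2⊥))
    [⊗]  ⊢ p2, ((p2 ⅋ p2⊥) ⊗ p2⊥)
      [⅋]  ⊢ (p2 ⅋ p2⊥)
        [Ax]  ⊢ p2, p2⊥
      [Ax]  ⊢ p2, p2⊥
    [⊗]  ⊢ p2, ((p2 ⅋ p2⊥) ⊗ p2⊥)
      [⅋]  ⊢ (p2 ⅋ p2⊥)
        [Ax]  ⊢ p2, p2⊥
      [Ax]  ⊢ p2, p2⊥

Result: YES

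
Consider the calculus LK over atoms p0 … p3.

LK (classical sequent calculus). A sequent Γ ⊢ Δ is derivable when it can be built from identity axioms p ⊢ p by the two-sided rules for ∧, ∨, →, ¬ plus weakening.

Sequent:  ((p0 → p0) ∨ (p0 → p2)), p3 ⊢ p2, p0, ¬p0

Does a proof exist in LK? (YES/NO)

Derivation (root first):
[WL] ((p0 → p0) ∨ (p0 → p2)), p3 ⊢ p2, p0, ¬p0
  [¬R] ((p0 → p0) ∨ (p0 → p2)) ⊢ p2, p0, ¬p0
    [∨L] p0, ((p0 → p0) ∨ (p0 → p2)) ⊢ p2, p0
      [→L] p0, (p0 → p0) ⊢ p0
        [Ax] p0 ⊢ p0
        [Ax] p0 ⊢ p0
      [→L] p0, (p0 → p2) ⊢ p2
        [Ax] p0 ⊢ p0
        [Ax] p2 ⊢ p2

Result: YES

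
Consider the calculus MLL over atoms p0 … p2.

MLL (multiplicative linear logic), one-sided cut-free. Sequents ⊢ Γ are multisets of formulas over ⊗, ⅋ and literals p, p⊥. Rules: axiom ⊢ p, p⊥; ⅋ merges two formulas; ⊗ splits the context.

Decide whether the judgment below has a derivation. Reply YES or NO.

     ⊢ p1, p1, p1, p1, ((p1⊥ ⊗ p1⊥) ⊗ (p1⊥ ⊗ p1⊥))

Derivation (root first):
[⊗]  ⊢ p1, p1, p1, p1, ((p1⊥ ⊗ p1⊥) ⊗ (p1⊥ ⊗ p1⊥))
  [⊗]  ⊢ p1, p1, (p1⊥ ⊗ p1⊥)
    [Ax]  ⊢ p1, p1⊥
    [Ax]  ⊢ p1, p1⊥
  [⊗]  ⊢ p1, p1, (p1⊥ ⊗ p1⊥)
    [Ax]  ⊢ p1, p1⊥
    [Ax]  ⊢ p1, p1⊥

Result: YES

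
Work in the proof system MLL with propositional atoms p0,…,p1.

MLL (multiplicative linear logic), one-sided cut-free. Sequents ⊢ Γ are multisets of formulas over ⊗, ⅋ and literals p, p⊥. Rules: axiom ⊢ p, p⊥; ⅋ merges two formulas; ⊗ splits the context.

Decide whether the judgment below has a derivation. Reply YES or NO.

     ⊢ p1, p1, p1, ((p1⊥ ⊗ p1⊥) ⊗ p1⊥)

Derivation trace:
[⊗]  ⊢ p1, p1, p1, ((p1⊥ ⊗ p1⊥) ⊗ p1⊥)
  [⊗]  ⊢ p1, p1, (p1⊥ ⊗ p1⊥)
    [Ax]  ⊢ p1, p1⊥
    [Ax]  ⊢ p1, p1⊥
  [Ax]  ⊢ p1, p1⊥

Result: YES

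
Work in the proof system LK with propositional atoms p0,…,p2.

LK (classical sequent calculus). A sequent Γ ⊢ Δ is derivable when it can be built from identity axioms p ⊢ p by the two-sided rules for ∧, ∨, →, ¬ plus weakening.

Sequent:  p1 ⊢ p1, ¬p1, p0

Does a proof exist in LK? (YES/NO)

Proof tree:
[WL] p1 ⊢ p1, ¬p1, p0
  [WR]  ⊢ p1, ¬p1, p0
    [¬R]  ⊢ p1, ¬p1
      [Ax] p1 ⊢ p1

Result: YES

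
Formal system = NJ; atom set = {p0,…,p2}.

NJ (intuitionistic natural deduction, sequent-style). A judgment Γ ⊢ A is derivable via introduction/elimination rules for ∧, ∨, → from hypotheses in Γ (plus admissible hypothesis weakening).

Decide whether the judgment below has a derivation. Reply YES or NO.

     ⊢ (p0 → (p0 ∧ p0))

Proof tree:
[→I]  ⊢ (p0 → (p0 ∧ p0))
  [∧I] p0 ⊢ (p0 ∧ p0)
    [Ax] p0 ⊢ p0
    [Ax] p0 ⊢ p0

Result: YES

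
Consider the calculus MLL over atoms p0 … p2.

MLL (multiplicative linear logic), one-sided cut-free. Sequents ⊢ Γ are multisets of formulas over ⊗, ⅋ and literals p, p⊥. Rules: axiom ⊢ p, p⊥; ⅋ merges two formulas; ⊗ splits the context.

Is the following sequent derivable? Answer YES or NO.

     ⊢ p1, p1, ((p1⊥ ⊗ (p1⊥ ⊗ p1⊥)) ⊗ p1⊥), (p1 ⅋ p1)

Derivation trace:
[⅋]  ⊢ p1, p1, ((p1⊥ ⊗ (p1⊥ ⊗ p1⊥)) ⊗ p1⊥), (p1 ⅋ p1)
  [⊗]  ⊢ p1, p1, p1, p1, ((p1⊥ ⊗ (p1⊥ ⊗ p1⊥)) ⊗ p1⊥)
    [⊗]  ⊢ p1, p1, p1, (p1⊥ ⊗ (p1⊥ ⊗ p1⊥))
      [Ax]  ⊢ p1, p1⊥
      [⊗]  ⊢ p1, p1, (p1⊥ ⊗ p1⊥)
        [Ax]  ⊢ p1, p1⊥
        [Ax]  ⊢ p1, p1⊥
    [Ax]  ⊢ p1, p1⊥

Result: YES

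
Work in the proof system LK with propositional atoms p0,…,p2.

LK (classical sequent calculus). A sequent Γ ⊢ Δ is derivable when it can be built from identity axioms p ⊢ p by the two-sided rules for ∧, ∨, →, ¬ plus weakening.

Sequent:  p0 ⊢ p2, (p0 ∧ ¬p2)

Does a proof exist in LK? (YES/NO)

Proof tree:
[∧R] p0 ⊢ p2, (p0 ∧ ¬p2)
  [Ax] p0 ⊢ p0
  [¬R]  ⊢ p2, ¬p2
    [Ax] p2 ⊢ p2

Result: YES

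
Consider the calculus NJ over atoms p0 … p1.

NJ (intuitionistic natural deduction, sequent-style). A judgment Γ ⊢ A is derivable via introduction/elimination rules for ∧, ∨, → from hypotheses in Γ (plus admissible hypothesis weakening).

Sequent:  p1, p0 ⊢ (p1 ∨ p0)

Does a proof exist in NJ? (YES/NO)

Derivation trace:
[∨I₁] p1, p0 ⊢ (p1 ∨ p0)
  [Wk] p1, p0 ⊢ p1
    [Ax] p1 ⊢ p1

Result: YES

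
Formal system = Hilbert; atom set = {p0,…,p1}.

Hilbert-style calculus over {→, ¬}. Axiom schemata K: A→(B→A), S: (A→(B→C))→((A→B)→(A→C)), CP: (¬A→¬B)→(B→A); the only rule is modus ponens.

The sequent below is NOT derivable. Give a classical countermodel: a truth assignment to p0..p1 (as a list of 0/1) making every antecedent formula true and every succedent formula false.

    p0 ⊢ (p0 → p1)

Enumerate valuations to refute Γ ⊢ Δ:
  v=00: Γ:[p0=F] Δ:[(p0 → p1)=T] refutes=False
  v=01: Γ:[p0=F] Δ:[(p0 → p1)=T] refutes=False
  v=10: Γ:[p0=T] Δ:[(p0 → p1)=F] refutes=True  ← countermodel

Result: [1, 0]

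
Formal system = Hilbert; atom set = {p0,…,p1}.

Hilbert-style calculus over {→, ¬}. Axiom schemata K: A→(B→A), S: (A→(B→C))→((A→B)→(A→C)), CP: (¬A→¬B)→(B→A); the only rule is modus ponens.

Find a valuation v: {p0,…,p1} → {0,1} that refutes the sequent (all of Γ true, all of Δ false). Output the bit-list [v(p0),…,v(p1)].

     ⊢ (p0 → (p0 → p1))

Enumerate valuations to refute Γ ⊢ Δ:
  v=00: Γ:[] Δ:[(p0 → (p0 → p1))=T] refutes=False
  v=01: Γ:[] Δ:[(p0 → (p0 → p1))=T] refutes=False
  v=10: Γ:[] Δ:[(p0 → (p0 → p1))=F] refutes=True  ← countermodel

Result: [1, 0]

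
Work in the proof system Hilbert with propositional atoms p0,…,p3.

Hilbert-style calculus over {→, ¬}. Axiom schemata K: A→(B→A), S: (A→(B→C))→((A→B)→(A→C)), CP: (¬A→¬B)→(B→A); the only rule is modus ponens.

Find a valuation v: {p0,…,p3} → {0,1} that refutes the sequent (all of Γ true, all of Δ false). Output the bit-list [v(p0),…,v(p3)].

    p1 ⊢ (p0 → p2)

Truth-table refutation:
  v=0000: Γ:[p1=F] Δ:[(p0 → p2)=T] refutes=False
  v=0001: Γ:[p1=F] Δ:[(p0 → p2)=T] refutes=False
  v=0010: Γ:[p1=F] Δ:[(p0 → p2)=T] refutes=False
  v=0011: Γ:[p1=F] Δ:[(p0 → p2)=T] refutes=False
  v=0100: Γ:[p1=T] Δ:[(p0 → p2)=T] refutes=False
  v=0101: Γ:[p1=T] Δ:[(p0 → p2)=T] refutes=False
  v=0110: Γ:[p1=T] Δ:[(p0 → p2)=T] refutes=False
  v=0111: Γ:[p1=T] Δ:[(p0 → p2)=T] refutes=False
  v=1000: Γ:[p1=F] Δ:[(p0 → p2)=F] refutes=False
  v=1001: Γ:[p1=F] Δ:[(p0 → p2)=F] refutes=False
  v=1010: Γ:[p1=F] Δ:[(p0 → p2)=T] refutes=False
  v=1011: Γ:[p1=F] Δ:[(p0 → p2)=T] refutes=False
  v=1100: Γ:[p1=T] Δ:[(p0 → p2)=F] refutes=True  ← countermodel

Result: [1, 1, 0, 0]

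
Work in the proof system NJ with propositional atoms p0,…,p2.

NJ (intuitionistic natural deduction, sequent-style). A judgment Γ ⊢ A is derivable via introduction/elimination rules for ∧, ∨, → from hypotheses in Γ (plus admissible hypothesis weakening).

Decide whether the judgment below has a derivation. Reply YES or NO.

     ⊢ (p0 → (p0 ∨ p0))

Derivation trace:
[→I]  ⊢ (p0 → (p0 ∨ p0))
  [∨I₂] p0 ⊢ (p0 ∨ p0)
    [Ax] p0 ⊢ p0

Result: YES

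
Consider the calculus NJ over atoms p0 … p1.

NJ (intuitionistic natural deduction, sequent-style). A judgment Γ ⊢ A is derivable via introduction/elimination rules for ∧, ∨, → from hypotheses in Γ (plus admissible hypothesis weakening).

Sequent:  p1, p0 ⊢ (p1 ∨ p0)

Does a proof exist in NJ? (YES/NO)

Proof tree:
[∨I₁] p1, p0 ⊢ (p1 ∨ p0)
  [Wk] p1, p0 ⊢ p1
    [Ax] p1 ⊢ p1

Result: YES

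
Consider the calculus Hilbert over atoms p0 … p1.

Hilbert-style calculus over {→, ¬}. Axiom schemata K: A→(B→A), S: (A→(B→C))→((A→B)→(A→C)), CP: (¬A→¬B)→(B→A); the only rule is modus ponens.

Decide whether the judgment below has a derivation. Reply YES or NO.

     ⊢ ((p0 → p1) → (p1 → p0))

Truth-table refutation:
  v=00: Γ:[] Δ:[((p0 → p1) → (p1 → p0))=T] refutes=False
  v=01: Γ:[] Δ:[((p0 → p1) → (p1 → p0))=F] refutes=True  ← countermodel

Result: NO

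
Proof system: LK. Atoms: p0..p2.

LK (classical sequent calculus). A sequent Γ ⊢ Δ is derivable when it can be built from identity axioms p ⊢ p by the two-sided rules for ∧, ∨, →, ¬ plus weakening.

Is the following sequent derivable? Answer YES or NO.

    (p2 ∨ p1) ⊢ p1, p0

Truth-table refutation:
  v=000: Γ:[(p2 ∨ p1)=F] Δ:[p1=F, p0=F] refutes=False
  v=001: Γ:[(p2 ∨ p1)=T] Δ:[p1=F, p0=F] refutes=True  ← countermodel

Result: NO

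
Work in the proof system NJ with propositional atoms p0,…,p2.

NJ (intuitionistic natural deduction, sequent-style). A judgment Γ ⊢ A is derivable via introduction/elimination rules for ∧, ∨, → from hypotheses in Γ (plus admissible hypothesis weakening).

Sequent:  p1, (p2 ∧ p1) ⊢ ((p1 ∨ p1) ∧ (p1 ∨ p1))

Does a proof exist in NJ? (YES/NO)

Derivation trace:
[∧I] p1, (p2 ∧ p1) ⊢ ((p1 ∨ p1) ∧ (p1 ∨ p1))
  [Wk] p1, (p2 ∧ p1) ⊢ (p1 ∨ p1)
    [∨I₁] p1 ⊢ (p1 ∨ p1)
      [Ax] p1 ⊢ p1
  [Wk] p1, (p2 ∧ p1) ⊢ (p1 ∨ p1)
    [∨I₁] p1 ⊢ (p1 ∨ p1)
      [Ax] p1 ⊢ p1

Result: YES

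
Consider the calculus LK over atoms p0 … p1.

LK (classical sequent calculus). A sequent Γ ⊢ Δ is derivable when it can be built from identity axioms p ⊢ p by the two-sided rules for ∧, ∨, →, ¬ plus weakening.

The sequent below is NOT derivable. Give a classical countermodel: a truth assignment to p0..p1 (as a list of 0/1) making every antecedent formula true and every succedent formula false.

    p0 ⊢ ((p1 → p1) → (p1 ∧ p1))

Enumerate valuations to refute Γ ⊢ Δ:
  v=00: Γ:[p0=F] Δ:[((p1 → p1) → (p1 ∧ p1))=F] refutes=False
  v=01: Γ:[p0=F] Δ:[((p1 → p1) → (p1 ∧ p1))=T] refutes=False
  v=10: Γ:[p0=T] Δ:[((p1 → p1) → (p1 ∧ p1))=F] refutes=True  ← countermodel

Result: [1, 0]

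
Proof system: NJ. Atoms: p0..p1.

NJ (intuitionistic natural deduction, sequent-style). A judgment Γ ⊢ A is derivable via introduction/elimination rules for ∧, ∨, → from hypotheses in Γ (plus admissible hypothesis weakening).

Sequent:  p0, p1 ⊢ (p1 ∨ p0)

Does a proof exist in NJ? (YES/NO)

Derivation trace:
[Wk] p0, p1 ⊢ (p1 ∨ p0)
  [∨I₂] p0 ⊢ (p1 ∨ p0)
    [Ax] p0 ⊢ p0

Result: YES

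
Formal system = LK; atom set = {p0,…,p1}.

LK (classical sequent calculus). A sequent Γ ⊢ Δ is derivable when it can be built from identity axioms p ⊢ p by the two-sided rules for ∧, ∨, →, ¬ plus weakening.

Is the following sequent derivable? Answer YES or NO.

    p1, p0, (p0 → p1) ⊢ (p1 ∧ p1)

Derivation (root first):
[∧R] p1, p0, (p0 → p1) ⊢ (p1 ∧ p1)
  [Ax] p1 ⊢ p1
  [→L] p0, (p0 → p1) ⊢ p1
    [Ax] p0 ⊢ p0
    [Ax] p1 ⊢ p1

Result: YES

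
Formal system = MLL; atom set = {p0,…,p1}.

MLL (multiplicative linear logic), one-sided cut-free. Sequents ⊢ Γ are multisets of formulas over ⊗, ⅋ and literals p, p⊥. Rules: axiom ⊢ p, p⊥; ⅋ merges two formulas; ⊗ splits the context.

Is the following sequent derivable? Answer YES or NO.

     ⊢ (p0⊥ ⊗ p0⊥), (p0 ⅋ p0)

Proof tree:
[⅋]  ⊢ (p0⊥ ⊗ p0⊥), (p0 ⅋ p0)
  [⊗]  ⊢ p0, p0, (p0⊥ ⊗ p0⊥)
    [Ax]  ⊢ p0, p0⊥
    [Ax]  ⊢ p0, p0⊥

Result: YES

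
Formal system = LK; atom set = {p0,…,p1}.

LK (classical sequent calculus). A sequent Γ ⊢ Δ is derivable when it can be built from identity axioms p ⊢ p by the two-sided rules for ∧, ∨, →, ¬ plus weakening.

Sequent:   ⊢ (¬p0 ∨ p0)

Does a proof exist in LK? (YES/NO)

Proof tree:
[∨R]  ⊢ (¬p0 ∨ p0)
  [¬R]  ⊢ p0, ¬p0
    [Ax] p0 ⊢ p0

Result: YES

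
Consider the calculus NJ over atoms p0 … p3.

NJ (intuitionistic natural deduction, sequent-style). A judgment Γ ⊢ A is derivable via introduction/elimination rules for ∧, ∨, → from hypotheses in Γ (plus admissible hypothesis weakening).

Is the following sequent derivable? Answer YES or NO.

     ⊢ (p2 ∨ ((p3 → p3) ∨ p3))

Derivation trace:
[∨I₂]  ⊢ (p2 ∨ ((p3 → p3) ∨ p3))
  [∨I₁]  ⊢ ((p3 → p3) ∨ p3)
    [→I]  ⊢ (p3 → p3)
      [Ax] p3 ⊢ p3

Result: YES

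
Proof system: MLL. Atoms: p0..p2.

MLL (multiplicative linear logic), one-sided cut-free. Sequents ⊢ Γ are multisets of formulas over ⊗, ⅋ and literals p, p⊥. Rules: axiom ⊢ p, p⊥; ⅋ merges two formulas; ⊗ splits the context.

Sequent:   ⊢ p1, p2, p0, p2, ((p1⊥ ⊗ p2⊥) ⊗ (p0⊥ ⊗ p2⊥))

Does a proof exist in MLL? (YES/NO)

Derivation trace:
[⊗]  ⊢ p1, p2, p0, p2, ((p1⊥ ⊗ p2⊥) ⊗ (p0⊥ ⊗ p2⊥))
  [⊗]  ⊢ p1, p2, (p1⊥ ⊗ p2⊥)
    [Ax]  ⊢ p1, p1⊥
    [Ax]  ⊢ p2, p2⊥
  [⊗]  ⊢ p0, p2, (p0⊥ ⊗ p2⊥)
    [Ax]  ⊢ p0, p0⊥
    [Ax]  ⊢ p2, p2⊥

Result: YES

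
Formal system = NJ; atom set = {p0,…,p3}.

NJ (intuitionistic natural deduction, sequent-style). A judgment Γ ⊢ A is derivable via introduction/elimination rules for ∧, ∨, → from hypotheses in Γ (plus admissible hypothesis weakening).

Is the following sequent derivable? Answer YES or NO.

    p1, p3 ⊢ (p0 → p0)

Proof tree:
[Wk] p1, p3 ⊢ (p0 → p0)
  [Wk] p1 ⊢ (p0 → p0)
    [→I]  ⊢ (p0 → p0)
      [Ax] p0 ⊢ p0

Result: YES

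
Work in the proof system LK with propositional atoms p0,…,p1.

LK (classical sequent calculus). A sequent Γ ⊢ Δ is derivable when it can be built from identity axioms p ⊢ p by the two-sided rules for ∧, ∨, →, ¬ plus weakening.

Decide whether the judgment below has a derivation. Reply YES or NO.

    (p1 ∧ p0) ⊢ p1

Derivation trace:
[∧L] (p1 ∧ p0) ⊢ p1
  [WL] p1, p0 ⊢ p1
    [Ax] p1 ⊢ p1

Result: YES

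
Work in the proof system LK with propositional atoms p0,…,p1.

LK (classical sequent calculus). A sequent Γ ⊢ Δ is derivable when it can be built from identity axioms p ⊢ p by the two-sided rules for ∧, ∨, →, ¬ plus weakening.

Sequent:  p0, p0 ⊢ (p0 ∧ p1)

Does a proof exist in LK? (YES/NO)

Search for a countermodel by truth-table:
  v=00: Γ:[p0=F, p0=F] Δ:[(p0 ∧ p1)=F] refutes=False
  v=01: Γ:[p0=F, p0=F] Δ:[(p0 ∧ p1)=F] refutes=False
  v=10: Γ:[p0=T, p0=T] Δ:[(p0 ∧ p1)=F] refutes=True  ← countermodel

Result: NO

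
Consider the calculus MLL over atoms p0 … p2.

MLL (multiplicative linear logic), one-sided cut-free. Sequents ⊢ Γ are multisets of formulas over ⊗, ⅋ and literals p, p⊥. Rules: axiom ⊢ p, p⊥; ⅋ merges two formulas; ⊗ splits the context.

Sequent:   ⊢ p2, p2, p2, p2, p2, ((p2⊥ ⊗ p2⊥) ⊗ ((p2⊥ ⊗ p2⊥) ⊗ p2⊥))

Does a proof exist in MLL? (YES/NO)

Proof tree:
[⊗]  ⊢ p2, p2, p2, p2, p2, ((p2⊥ ⊗ p2⊥) ⊗ ((p2⊥ ⊗ p2⊥) ⊗ p2⊥))
  [⊗]  ⊢ p2, p2, (p2⊥ ⊗ p2⊥)
    [Ax]  ⊢ p2, p2⊥
    [Ax]  ⊢ p2, p2⊥
  [⊗]  ⊢ p2, p2, p2, ((p2⊥ ⊗ p2⊥) ⊗ p2⊥)
    [⊗]  ⊢ p2, p2, (p2⊥ ⊗ p2⊥)
      [Ax]  ⊢ p2, p2⊥
      [Ax]  ⊢ p2, p2⊥
    [Ax]  ⊢ p2, p2⊥

Result: YES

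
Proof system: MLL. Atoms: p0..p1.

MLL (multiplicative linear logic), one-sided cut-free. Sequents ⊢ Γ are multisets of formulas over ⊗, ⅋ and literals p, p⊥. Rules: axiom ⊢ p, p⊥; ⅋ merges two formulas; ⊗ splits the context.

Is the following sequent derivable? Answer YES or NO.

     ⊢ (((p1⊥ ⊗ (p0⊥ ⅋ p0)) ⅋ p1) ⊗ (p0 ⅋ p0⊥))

Proof tree:
[⊗]  ⊢ (((p1⊥ ⊗ (p0⊥ ⅋ p0)) ⅋ p1) ⊗ (p0 ⅋ p0⊥))
  [⅋]  ⊢ ((p1⊥ ⊗ (p0⊥ ⅋ p0)) ⅋ p1)
    [⊗]  ⊢ p1, (p1⊥ ⊗ (p0⊥ ⅋ p0))
      [Ax]  ⊢ p1, p1⊥
      [⅋]  ⊢ (p0⊥ ⅋ p0)
        [Ax]  ⊢ p0, p0⊥
  [⅋]  ⊢ (p0 ⅋ p0⊥)
    [Ax]  ⊢ p0, p0⊥

Result: YES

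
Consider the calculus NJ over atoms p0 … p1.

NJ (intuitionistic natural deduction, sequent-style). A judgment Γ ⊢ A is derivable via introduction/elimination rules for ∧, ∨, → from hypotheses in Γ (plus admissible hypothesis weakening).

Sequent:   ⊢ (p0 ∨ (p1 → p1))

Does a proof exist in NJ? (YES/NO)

Proof tree:
[∨I₂]  ⊢ (p0 ∨ (p1 → p1))
  [→I]  ⊢ (p1 → p1)
    [Ax] p1 ⊢ p1

Result: YES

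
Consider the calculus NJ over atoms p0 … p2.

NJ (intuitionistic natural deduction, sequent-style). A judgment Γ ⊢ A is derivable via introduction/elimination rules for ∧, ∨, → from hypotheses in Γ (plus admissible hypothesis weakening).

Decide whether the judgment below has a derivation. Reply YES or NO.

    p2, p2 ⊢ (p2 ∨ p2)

Derivation trace:
[∨I₁] p2, p2 ⊢ (p2 ∨ p2)
  [Wk] p2, p2 ⊢ p2
    [Ax] p2 ⊢ p2

Result: YES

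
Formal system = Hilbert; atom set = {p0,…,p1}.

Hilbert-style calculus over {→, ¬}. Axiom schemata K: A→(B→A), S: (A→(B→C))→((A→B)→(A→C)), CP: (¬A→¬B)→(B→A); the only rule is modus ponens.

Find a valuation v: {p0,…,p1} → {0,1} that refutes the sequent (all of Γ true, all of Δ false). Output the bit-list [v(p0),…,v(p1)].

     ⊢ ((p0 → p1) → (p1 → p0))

Truth-table refutation:
  v=00: Γ:[] Δ:[((p0 → p1) → (p1 → p0))=T] refutes=False
  v=01: Γ:[] Δ:[((p0 → p1) → (p1 → p0))=F] refutes=True  ← countermodel

Result: [0, 1]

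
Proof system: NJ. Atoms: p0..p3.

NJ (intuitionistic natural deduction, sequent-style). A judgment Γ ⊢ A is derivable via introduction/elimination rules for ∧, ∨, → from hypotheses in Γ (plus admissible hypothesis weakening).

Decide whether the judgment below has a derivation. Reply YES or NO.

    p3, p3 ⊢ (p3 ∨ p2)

Derivation trace:
[Wk] p3, p3 ⊢ (p3 ∨ p2)
  [∨I₁] p3 ⊢ (p3 ∨ p2)
    [Ax] p3 ⊢ p3

Result: YES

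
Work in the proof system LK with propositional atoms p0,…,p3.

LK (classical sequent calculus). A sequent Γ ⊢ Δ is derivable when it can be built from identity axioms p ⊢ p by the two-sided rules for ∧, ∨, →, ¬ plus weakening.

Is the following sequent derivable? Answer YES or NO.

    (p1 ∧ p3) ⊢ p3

Proof tree:
[∧L] (p1 ∧ p3) ⊢ p3
  [WL] p3, p1 ⊢ p3
    [Ax] p3 ⊢ p3

Result: YES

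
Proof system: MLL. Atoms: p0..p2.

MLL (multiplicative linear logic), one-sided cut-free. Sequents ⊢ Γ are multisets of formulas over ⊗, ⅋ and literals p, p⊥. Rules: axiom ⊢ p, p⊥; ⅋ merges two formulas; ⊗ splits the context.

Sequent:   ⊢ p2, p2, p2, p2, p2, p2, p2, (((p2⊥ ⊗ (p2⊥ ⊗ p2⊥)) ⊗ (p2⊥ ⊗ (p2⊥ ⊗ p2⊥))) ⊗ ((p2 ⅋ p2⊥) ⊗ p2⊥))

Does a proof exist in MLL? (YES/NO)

Derivation (root first):
[⊗]  ⊢ p2, p2, p2, p2, p2, p2, p2, (((p2⊥ ⊗ (p2⊥ ⊗ p2⊥)) ⊗ (p2⊥ ⊗ (p2⊥ ⊗ p2⊥))) ⊗ ((p2 ⅋ p2⊥) ⊗ p2⊥))
  [⊗]  ⊢ p2, p2, p2, p2, p2, p2, ((p2⊥ ⊗ (p2⊥ ⊗ p2⊥)) ⊗ (p2⊥ ⊗ (p2⊥ ⊗ p2⊥)))
    [⊗]  ⊢ p2, p2, p2, (p2⊥ ⊗ (p2⊥ ⊗ p2⊥))
      [Ax]  ⊢ p2, p2⊥
      [⊗]  ⊢ p2, p2, (p2⊥ ⊗ p2⊥)
        [Ax]  ⊢ p2, p2⊥
        [Ax]  ⊢ p2, p2⊥
    [⊗]  ⊢ p2, p2, p2, (p2⊥ ⊗ (p2⊥ ⊗ p2⊥))
      [Ax]  ⊢ p2, p2⊥
      [⊗]  ⊢ p2, p2, (p2⊥ ⊗ p2⊥)
        [Ax]  ⊢ p2, p2⊥
        [Ax]  ⊢ p2, p2⊥
  [⊗]  ⊢ p2, ((p2 ⅋ p2⊥) ⊗ p2⊥)
    [⅋]  ⊢ (p2 ⅋ p2⊥)
      [Ax]  ⊢ p2, p2⊥
    [Ax]  ⊢ p2, p2⊥

Result: YES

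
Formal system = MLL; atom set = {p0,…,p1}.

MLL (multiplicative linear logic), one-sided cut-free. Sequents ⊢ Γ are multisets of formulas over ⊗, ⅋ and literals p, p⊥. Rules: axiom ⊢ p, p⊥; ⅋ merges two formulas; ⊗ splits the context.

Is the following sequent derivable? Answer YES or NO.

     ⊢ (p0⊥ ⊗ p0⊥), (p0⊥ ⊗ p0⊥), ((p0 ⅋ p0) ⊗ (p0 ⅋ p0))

Derivation (root first):
[⊗]  ⊢ (p0⊥ ⊗ p0⊥), (p0⊥ ⊗ p0⊥), ((p0 ⅋ p0) ⊗ (p0 ⅋ p0))
  [⅋]  ⊢ (p0⊥ ⊗ p0⊥), (p0 ⅋ p0)
    [⊗]  ⊢ p0, p0, (p0⊥ ⊗ p0⊥)
      [Ax]  ⊢ p0, p0⊥
      [Ax]  ⊢ p0, p0⊥
  [⅋]  ⊢ (p0⊥ ⊗ p0⊥), (p0 ⅋ p0)
    [⊗]  ⊢ p0, p0, (p0⊥ ⊗ p0⊥)
      [Ax]  ⊢ p0, p0⊥
      [Ax]  ⊢ p0, p0⊥

Result: YES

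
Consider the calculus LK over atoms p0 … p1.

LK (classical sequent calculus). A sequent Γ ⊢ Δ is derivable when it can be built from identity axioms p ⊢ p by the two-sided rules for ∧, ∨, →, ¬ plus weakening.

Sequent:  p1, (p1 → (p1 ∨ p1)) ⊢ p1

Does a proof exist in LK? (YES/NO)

Proof tree:
[→L] p1, (p1 → (p1 ∨ p1)) ⊢ p1
  [Ax] p1 ⊢ p1
  [WR] (p1 ∨ p1) ⊢ p1, p1
    [∨L] (p1 ∨ p1) ⊢ p1
      [Ax] p1 ⊢ p1
      [Ax] p1 ⊢ p1

Result: YES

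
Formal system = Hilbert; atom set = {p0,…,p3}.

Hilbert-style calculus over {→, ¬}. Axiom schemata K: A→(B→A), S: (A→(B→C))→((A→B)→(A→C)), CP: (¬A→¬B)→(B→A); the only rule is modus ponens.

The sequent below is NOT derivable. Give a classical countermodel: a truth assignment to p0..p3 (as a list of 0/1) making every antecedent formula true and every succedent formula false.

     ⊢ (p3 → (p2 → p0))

Enumerate valuations to refute Γ ⊢ Δ:
  v=0000: Γ:[] Δ:[(p3 → (p2 → p0))=T] refutes=False
  v=0001: Γ:[] Δ:[(p3 → (p2 → p0))=T] refutes=False
  v=0010: Γ:[] Δ:[(p3 → (p2 → p0))=T] refutes=False
  v=0011: Γ:[] Δ:[(p3 → (p2 → p0))=F] refutes=True  ← countermodel

Result: [0, 0, 1, 1]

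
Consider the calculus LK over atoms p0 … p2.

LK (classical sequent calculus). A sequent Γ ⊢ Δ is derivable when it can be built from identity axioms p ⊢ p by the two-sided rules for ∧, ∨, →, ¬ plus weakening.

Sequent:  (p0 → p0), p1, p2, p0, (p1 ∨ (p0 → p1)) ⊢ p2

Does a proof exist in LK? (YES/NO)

Derivation (root first):
[∨L] (p0 → p0), p1, p2, p0, (p1 ∨ (p0 → p1)) ⊢ p2
  [WL] p2, p1 ⊢ p2
    [Ax] p2 ⊢ p2
  [→L] (p0 → p0), p2, p1, p0, (p0 → p1) ⊢ p2
    [WL] p0, (p0 → p0), p1 ⊢ p0
      [→L] p0, (p0 → p0) ⊢ p0
        [Ax] p0 ⊢ p0
        [Ax] p0 ⊢ p0
    [WL] p2, p1 ⊢ p2
      [Ax] p2 ⊢ p2

Result: YES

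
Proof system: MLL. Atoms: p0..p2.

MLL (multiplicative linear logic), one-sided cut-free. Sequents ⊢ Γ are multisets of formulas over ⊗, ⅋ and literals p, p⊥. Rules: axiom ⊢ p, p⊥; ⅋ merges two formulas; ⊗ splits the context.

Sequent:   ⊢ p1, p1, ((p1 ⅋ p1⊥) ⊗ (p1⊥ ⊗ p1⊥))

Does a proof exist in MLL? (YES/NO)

Derivation (root first):
[⊗]  ⊢ p1, p1, ((p1 ⅋ p1⊥) ⊗ (p1⊥ ⊗ p1⊥))
  [⅋]  ⊢ (p1 ⅋ p1⊥)
    [Ax]  ⊢ p1, p1⊥
  [⊗]  ⊢ p1, p1, (p1⊥ ⊗ p1⊥)
    [Ax]  ⊢ p1, p1⊥
    [Ax]  ⊢ p1, p1⊥

Result: YES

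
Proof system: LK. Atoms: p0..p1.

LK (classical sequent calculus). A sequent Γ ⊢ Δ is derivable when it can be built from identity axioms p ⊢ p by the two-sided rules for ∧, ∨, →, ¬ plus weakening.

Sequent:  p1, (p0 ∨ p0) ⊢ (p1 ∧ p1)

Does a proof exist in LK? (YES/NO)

Derivation trace:
[∨L] p1, (p0 ∨ p0) ⊢ (p1 ∧ p1)
  [∧R] p1, p0 ⊢ (p1 ∧ p1)
    [Ax] p1 ⊢ p1
    [WL] p1, p0 ⊢ p1
      [Ax] p1 ⊢ p1
  [∧R] p1, p0 ⊢ (p1 ∧ p1)
    [Ax] p1 ⊢ p1
    [WL] p1, p0 ⊢ p1
      [Ax] p1 ⊢ p1

Result: YES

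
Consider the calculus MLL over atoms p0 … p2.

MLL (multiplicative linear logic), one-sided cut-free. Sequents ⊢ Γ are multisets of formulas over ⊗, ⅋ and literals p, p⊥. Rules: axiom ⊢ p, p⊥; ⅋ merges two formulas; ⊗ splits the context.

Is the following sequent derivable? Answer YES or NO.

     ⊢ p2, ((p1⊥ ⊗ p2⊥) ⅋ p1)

Proof tree:
[⅋]  ⊢ p2, ((p1⊥ ⊗ p2⊥) ⅋ p1)
  [⊗]  ⊢ p1, p2, (p1⊥ ⊗ p2⊥)
    [Ax]  ⊢ p1, p1⊥
    [Ax]  ⊢ p2, p2⊥

Result: YES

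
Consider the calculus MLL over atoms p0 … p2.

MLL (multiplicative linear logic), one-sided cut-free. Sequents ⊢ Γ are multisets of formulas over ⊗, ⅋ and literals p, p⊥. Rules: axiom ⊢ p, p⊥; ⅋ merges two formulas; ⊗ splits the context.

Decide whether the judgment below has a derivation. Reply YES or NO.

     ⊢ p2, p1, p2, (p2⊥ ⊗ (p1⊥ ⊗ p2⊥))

Derivation (root first):
[⊗]  ⊢ p2, p1, p2, (p2⊥ ⊗ (p1⊥ ⊗ p2⊥))
  [Ax]  ⊢ p2, p2⊥
  [⊗]  ⊢ p1, p2, (p1⊥ ⊗ p2⊥)
    [Ax]  ⊢ p1, p1⊥
    [Ax]  ⊢ p2, p2⊥

Result: YES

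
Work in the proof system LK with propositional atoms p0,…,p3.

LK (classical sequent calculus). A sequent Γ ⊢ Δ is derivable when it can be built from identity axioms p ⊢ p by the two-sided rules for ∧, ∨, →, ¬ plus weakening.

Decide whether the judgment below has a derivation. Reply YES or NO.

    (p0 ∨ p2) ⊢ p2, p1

Enumerate valuations to refute Γ ⊢ Δ:
  v=0000: Γ:[(p0 ∨ p2)=F] Δ:[p2=F, p1=F] refutes=False
  v=0001: Γ:[(p0 ∨ p2)=F] Δ:[p2=F, p1=F] refutes=False
  v=0010: Γ:[(p0 ∨ p2)=T] Δ:[p2=T, p1=F] refutes=False
  v=0011: Γ:[(p0 ∨ p2)=T] Δ:[p2=T, p1=F] refutes=False
  v=0100: Γ:[(p0 ∨ p2)=F] Δ:[p2=F, p1=T] refutes=False
  v=0101: Γ:[(p0 ∨ p2)=F] Δ:[p2=F, p1=T] refutes=False
  v=0110: Γ:[(p0 ∨ p2)=T] Δ:[p2=T, p1=T] refutes=False
  v=0111: Γ:[(p0 ∨ p2)=T] Δ:[p2=T, p1=T] refutes=False
  v=1000: Γ:[(p0 ∨ p2)=T] Δ:[p2=F, p1=F] refutes=True  ← countermodel

Result: NO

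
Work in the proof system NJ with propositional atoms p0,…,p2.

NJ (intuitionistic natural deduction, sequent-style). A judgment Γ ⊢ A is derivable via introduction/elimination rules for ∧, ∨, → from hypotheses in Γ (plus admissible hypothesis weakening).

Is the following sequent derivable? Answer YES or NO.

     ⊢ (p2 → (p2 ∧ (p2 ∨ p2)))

Derivation (root first):
[→I]  ⊢ (p2 → (p2 ∧ (p2 ∨ p2)))
  [∧I] p2 ⊢ (p2 ∧ (p2 ∨ p2))
    [Ax] p2 ⊢ p2
    [∨I₂] p2 ⊢ (p2 ∨ p2)
      [Ax] p2 ⊢ p2

Result: YES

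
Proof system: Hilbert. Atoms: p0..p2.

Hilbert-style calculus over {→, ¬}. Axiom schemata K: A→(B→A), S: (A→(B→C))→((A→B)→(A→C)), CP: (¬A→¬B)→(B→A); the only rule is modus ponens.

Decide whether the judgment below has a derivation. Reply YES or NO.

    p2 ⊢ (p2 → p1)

Enumerate valuations to refute Γ ⊢ Δ:
  v=000: Γ:[p2=F] Δ:[(p2 → p1)=T] refutes=False
  v=001: Γ:[p2=T] Δ:[(p2 → p1)=F] refutes=True  ← countermodel

Result: NO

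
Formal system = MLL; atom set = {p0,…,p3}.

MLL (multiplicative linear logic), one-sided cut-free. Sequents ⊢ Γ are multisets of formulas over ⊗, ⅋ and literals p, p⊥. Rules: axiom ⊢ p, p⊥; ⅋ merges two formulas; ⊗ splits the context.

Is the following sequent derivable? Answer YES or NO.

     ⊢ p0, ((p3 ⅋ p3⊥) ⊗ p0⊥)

Derivation trace:
[⊗]  ⊢ p0, ((p3 ⅋ p3⊥) ⊗ p0⊥)
  [⅋]  ⊢ (p3 ⅋ p3⊥)
    [Ax]  ⊢ p3, p3⊥
  [Ax]  ⊢ p0, p0⊥

Result: YES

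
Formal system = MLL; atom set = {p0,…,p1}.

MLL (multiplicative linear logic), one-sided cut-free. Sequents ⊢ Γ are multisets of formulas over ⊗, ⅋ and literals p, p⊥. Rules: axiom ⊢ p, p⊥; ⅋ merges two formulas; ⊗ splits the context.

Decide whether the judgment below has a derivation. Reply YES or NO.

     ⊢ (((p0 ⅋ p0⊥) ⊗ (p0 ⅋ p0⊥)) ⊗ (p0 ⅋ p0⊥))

Derivation (root first):
[⊗]  ⊢ (((p0 ⅋ p0⊥) ⊗ (p0 ⅋ p0⊥)) ⊗ (p0 ⅋ p0⊥))
  [⊗]  ⊢ ((p0 ⅋ p0⊥) ⊗ (p0 ⅋ p0⊥))
    [⅋]  ⊢ (p0 ⅋ p0⊥)
      [Ax]  ⊢ p0, p0⊥
    [⅋]  ⊢ (p0 ⅋ p0⊥)
      [Ax]  ⊢ p0, p0⊥
  [⅋]  ⊢ (p0 ⅋ p0⊥)
    [Ax]  ⊢ p0, p0⊥

Result: YES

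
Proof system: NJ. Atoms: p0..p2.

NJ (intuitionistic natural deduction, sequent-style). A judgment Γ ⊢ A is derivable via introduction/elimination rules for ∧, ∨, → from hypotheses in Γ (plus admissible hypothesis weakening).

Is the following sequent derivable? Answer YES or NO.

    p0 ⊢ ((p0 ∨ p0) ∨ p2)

Proof tree:
[∨I₁] p0 ⊢ ((p0 ∨ p0) ∨ p2)
  [∨I₁] p0 ⊢ (p0 ∨ p0)
    [Ax] p0 ⊢ p0

Result: YES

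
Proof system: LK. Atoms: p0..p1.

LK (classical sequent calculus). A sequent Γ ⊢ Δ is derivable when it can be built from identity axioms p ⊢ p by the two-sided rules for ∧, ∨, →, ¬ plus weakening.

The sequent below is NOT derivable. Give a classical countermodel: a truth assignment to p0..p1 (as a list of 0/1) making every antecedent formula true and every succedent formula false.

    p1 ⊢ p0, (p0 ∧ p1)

Enumerate valuations to refute Γ ⊢ Δ:
  v=00: Γ:[p1=F] Δ:[p0=F, (p0 ∧ p1)=F] refutes=False
  v=01: Γ:[p1=T] Δ:[p0=F, (p0 ∧ p1)=F] refutes=True  ← countermodel

Result: [0, 1]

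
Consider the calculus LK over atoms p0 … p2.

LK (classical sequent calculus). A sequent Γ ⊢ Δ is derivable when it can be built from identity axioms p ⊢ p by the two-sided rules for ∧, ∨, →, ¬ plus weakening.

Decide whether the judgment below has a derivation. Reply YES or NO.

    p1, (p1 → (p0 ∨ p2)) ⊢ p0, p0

Search for a countermodel by truth-table:
  v=000: Γ:[p1=F, (p1 → (p0 ∨ p2))=T] Δ:[p0=F, p0=F] refutes=False
  v=001: Γ:[p1=F, (p1 → (p0 ∨ p2))=T] Δ:[p0=F, p0=F] refutes=False
  v=010: Γ:[p1=T, (p1 → (p0 ∨ p2))=F] Δ:[p0=F, p0=F] refutes=False
  v=011: Γ:[p1=T, (p1 → (p0 ∨ p2))=T] Δ:[p0=F, p0=F] refutes=True  ← countermodel

Result: NO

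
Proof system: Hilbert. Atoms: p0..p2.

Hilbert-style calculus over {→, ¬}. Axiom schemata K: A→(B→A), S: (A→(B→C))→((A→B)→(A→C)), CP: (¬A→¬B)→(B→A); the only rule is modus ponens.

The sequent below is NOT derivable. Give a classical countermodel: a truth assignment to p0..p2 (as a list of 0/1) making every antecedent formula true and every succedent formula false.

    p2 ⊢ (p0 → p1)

Search for a countermodel by truth-table:
  v=000: Γ:[p2=F] Δ:[(p0 → p1)=T] refutes=False
  v=001: Γ:[p2=T] Δ:[(p0 → p1)=T] refutes=False
  v=010: Γ:[p2=F] Δ:[(p0 → p1)=T] refutes=False
  v=011: Γ:[p2=T] Δ:[(p0 → p1)=T] refutes=False
  v=100: Γ:[p2=F] Δ:[(p0 → p1)=F] refutes=False
  v=101: Γ:[p2=T] Δ:[(p0 → p1)=F] refutes=True  ← countermodel

Result: [1, 0, 1]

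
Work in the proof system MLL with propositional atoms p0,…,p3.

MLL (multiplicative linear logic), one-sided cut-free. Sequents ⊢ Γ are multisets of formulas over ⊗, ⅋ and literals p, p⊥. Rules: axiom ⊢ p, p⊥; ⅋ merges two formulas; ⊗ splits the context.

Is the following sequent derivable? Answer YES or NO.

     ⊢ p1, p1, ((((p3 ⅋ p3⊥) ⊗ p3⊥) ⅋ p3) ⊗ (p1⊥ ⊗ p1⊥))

Derivation (root first):
[⊗]  ⊢ p1, p1, ((((p3 ⅋ p3⊥) ⊗ p3⊥) ⅋ p3) ⊗ (p1⊥ ⊗ p1⊥))
  [⅋]  ⊢ (((p3 ⅋ p3⊥) ⊗ p3⊥) ⅋ p3)
    [⊗]  ⊢ p3, ((p3 ⅋ p3⊥) ⊗ p3⊥)
      [⅋]  ⊢ (p3 ⅋ p3⊥)
        [Ax]  ⊢ p3, p3⊥
      [Ax]  ⊢ p3, p3⊥
  [⊗]  ⊢ p1, p1, (p1⊥ ⊗ p1⊥)
    [Ax]  ⊢ p1, p1⊥
    [Ax]  ⊢ p1, p1⊥

Result: YES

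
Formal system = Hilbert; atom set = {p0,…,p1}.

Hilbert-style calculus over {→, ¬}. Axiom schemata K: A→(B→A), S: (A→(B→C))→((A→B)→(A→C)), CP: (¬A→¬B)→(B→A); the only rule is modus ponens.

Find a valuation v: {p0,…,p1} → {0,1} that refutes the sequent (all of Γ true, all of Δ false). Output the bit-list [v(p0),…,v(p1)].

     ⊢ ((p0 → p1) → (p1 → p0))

Truth-table refutation:
  v=00: Γ:[] Δ:[((p0 → p1) → (p1 → p0))=T] refutes=False
  v=01: Γ:[] Δ:[((p0 → p1) → (p1 → p0))=F] refutes=True  ← countermodel

Result: [0, 1]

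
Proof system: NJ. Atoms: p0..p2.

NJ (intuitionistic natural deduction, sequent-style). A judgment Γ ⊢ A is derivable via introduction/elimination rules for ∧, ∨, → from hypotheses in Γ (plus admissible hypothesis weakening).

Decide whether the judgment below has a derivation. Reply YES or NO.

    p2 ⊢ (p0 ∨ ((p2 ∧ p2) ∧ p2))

Derivation trace:
[∨I₂] p2 ⊢ (p0 ∨ ((p2 ∧ p2) ∧ p2))
  [∧I] p2 ⊢ ((p2 ∧ p2) ∧ p2)
    [∧I] p2 ⊢ (p2 ∧ p2)
      [Ax] p2 ⊢ p2
      [Ax] p2 ⊢ p2
    [Ax] p2 ⊢ p2

Result: YES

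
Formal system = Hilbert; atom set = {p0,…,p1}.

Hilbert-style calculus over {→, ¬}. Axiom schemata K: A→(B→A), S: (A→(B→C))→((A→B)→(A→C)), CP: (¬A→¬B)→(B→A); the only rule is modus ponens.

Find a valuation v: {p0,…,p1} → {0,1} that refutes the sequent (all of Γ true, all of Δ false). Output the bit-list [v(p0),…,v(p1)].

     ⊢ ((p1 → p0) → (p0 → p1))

Search for a countermodel by truth-table:
  v=00: Γ:[] Δ:[((p1 → p0) → (p0 → p1))=T] refutes=False
  v=01: Γ:[] Δ:[((p1 → p0) → (p0 → p1))=T] refutes=False
  v=10: Γ:[] Δ:[((p1 → p0) → (p0 → p1))=F] refutes=True  ← countermodel

Result: [1, 0]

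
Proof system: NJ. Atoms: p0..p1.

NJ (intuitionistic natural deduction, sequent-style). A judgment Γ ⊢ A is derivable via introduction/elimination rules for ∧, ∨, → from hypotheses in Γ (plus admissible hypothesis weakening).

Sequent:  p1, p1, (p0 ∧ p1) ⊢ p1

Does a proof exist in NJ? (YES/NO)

Proof tree:
[Wk] p1, p1, (p0 ∧ p1) ⊢ p1
  [Wk] p1, p1 ⊢ p1
    [Ax] p1 ⊢ p1

Result: YES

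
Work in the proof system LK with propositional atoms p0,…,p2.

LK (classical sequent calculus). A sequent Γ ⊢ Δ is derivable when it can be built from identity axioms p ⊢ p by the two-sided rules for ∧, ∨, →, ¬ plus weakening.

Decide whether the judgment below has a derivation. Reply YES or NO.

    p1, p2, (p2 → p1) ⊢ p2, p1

Derivation (root first):
[WR] p1, p2, (p2 → p1) ⊢ p2, p1
  [→L] p1, p2, (p2 → p1) ⊢ p2
    [WL] p2, p1 ⊢ p2
      [Ax] p2 ⊢ p2
    [WL] p2, p1 ⊢ p2
      [Ax] p2 ⊢ p2

Result: YES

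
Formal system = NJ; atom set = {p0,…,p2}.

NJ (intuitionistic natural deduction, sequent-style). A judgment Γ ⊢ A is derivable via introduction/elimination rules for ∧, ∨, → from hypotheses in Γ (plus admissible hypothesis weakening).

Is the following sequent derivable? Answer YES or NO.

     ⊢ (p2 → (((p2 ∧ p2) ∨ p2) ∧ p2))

Derivation trace:
[→I]  ⊢ (p2 → (((p2 ∧ p2) ∨ p2) ∧ p2))
  [∧I] p2 ⊢ (((p2 ∧ p2) ∨ p2) ∧ p2)
    [∨I₁] p2 ⊢ ((p2 ∧ p2) ∨ p2)
      [∧I] p2 ⊢ (p2 ∧ p2)
        [Ax] p2 ⊢ p2
        [Ax] p2 ⊢ p2
    [Ax] p2 ⊢ p2

Result: YES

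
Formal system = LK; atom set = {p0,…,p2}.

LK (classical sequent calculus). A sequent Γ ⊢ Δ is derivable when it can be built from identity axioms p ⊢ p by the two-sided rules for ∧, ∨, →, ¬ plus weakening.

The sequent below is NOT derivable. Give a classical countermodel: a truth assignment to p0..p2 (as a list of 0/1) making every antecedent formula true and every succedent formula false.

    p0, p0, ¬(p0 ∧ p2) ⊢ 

Enumerate valuations to refute Γ ⊢ Δ:
  v=000: Γ:[p0=F, p0=F, ¬(p0 ∧ p2)=T] Δ:[] refutes=False
  v=001: Γ:[p0=F, p0=F, ¬(p0 ∧ p2)=T] Δ:[] refutes=False
  v=010: Γ:[p0=F, p0=F, ¬(p0 ∧ p2)=T] Δ:[] refutes=False
  v=011: Γ:[p0=F, p0=F, ¬(p0 ∧ p2)=T] Δ:[] refutes=False
  v=100: Γ:[p0=T, p0=T, ¬(p0 ∧ p2)=T] Δ:[] refutes=True  ← countermodel

Result: [1, 0, 0]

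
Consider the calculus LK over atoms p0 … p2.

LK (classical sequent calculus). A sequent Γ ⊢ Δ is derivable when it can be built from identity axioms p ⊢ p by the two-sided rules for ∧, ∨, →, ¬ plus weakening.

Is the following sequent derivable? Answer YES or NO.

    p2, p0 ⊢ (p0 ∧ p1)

Enumerate valuations to refute Γ ⊢ Δ:
  v=000: Γ:[p2=F, p0=F] Δ:[(p0 ∧ p1)=F] refutes=False
  v=001: Γ:[p2=T, p0=F] Δ:[(p0 ∧ p1)=F] refutes=False
  v=010: Γ:[p2=F, p0=F] Δ:[(p0 ∧ p1)=F] refutes=False
  v=011: Γ:[p2=T, p0=F] Δ:[(p0 ∧ p1)=F] refutes=False
  v=100: Γ:[p2=F, p0=T] Δ:[(p0 ∧ p1)=F] refutes=False
  v=101: Γ:[p2=T, p0=T] Δ:[(p0 ∧ p1)=F] refutes=True  ← countermodel

Result: NO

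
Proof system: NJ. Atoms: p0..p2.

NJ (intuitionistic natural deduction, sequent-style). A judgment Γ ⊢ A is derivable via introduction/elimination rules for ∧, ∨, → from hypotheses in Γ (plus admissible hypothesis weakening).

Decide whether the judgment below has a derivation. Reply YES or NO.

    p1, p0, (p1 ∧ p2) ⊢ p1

Derivation trace:
[Wk] p1, p0, (p1 ∧ p2) ⊢ p1
  [Wk] p1, p0 ⊢ p1
    [Ax] p1 ⊢ p1

Result: YES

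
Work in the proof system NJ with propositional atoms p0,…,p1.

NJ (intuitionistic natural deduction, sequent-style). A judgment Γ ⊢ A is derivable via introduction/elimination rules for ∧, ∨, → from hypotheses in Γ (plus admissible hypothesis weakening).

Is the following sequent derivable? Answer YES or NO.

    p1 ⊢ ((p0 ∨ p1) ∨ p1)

Derivation trace:
[∨I₁] p1 ⊢ ((p0 ∨ p1) ∨ p1)
  [∨I₂] p1 ⊢ (p0 ∨ p1)
    [Ax] p1 ⊢ p1

Result: YES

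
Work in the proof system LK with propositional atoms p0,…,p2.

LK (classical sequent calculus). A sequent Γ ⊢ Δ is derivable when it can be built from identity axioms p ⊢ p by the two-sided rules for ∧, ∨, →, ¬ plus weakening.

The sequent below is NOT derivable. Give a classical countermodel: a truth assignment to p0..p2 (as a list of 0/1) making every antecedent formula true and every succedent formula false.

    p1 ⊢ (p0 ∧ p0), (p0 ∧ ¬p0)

Search for a countermodel by truth-table:
  v=000: Γ:[p1=F] Δ:[(p0 ∧ p0)=F, (p0 ∧ ¬p0)=F] refutes=False
  v=001: Γ:[p1=F] Δ:[(p0 ∧ p0)=F, (p0 ∧ ¬p0)=F] refutes=False
  v=010: Γ:[p1=T] Δ:[(p0 ∧ p0)=F, (p0 ∧ ¬p0)=F] refutes=True  ← countermodel

Result: [0, 1, 0]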